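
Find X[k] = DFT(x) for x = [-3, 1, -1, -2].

X[k] = Σ(n=0 to 3) x[n] · ω_4^(nk)
where ω_4 = e^(-2πi/4)

Computing each X[k]:
X[0] = -5
X[1] = -2-3i
X[2] = -3
X[3] = -2+3i

X = [-5, -2-3i, -3, -2+3i]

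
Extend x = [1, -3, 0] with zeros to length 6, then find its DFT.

Original 3-point DFT: [-2, 2.5000+2.5981i, 2.5000-2.5981i]
Zero-padded 6-point DFT provides frequency interpolation.

DFT_6([x, 0, ...]) = [-2, -0.5000+2.5981i, 2.5000+2.5981i, 4, 2.5000-2.5981i, -0.5000-2.5981i]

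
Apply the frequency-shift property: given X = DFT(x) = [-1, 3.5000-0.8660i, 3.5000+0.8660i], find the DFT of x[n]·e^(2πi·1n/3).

Modulation property: DFT(ω_3^(-1n)·x[n]) = X[(k-1) mod 3], so circularly shift X by 1 positions.

X[k-1] = [3.5000+0.8660i, -1, 3.5000-0.8660i]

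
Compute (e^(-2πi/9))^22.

Since ω_9^9 = 1, powers reduce modulo 9.
22 mod 9 = 4
So ω_9^22 = ω_9^4 = e^(-2πi·4/9)

ω_9^22 = ω_9^4 = -0.9397-0.3420i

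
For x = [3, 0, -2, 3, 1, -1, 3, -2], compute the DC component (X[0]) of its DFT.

X[0] = Σ(n=0 to 7) x[n] · ω_8^0 = Σ x[n]
= (3) + (0) + (-2) + (3) + (1) + (-1) + (3) + (-2)

X[0] = 5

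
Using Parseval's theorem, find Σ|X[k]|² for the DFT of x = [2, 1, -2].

Parseval: Σ|x[n]|² = (1/N)Σ|X[k]|², so Σ|X[k]|² = N·Σ|x[n]|² = 3·9.0000

Σ|X[k]|² = N·Σ|x[n]|² = 3·9.0000 = 27.0000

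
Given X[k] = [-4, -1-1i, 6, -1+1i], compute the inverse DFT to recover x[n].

x[n] = (1/4) Σ(k=0 to 3) X[k] · e^(2πikn/4)

Computing each x[n]:
x[0] = 0
x[1] = -2
x[2] = 1
x[3] = -3

x = [0, -2, 1, -3]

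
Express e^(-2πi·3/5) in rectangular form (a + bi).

ω_5^3 = e^(-2πi·3/5)
= cos(-2π·3/5) + i·sin(-2π·3/5)
= cos(-6π/5) + i·sin(-6π/5)

ω_5^3 = cos(-6π/5) + i·sin(-6π/5) = -0.8090+0.5878i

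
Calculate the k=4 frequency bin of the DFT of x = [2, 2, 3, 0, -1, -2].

X[4] = Σ(n=0 to 5) x[n] · ω_6^(4n) where ω_6 = e^(-2πi/6)
= (2)·ω_6^0 + (2)·ω_6^4 + (3)·ω_6^8 + (0)·ω_6^12 + (-1)·ω_6^16 + (-2)·ω_6^20

X[4] = 1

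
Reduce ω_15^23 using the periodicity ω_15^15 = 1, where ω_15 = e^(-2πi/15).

Since ω_15^15 = 1, powers reduce modulo 15.
23 mod 15 = 8
So ω_15^23 = ω_15^8 = e^(-2πi·8/15)

ω_15^23 = ω_15^8 = -0.9781+0.2079i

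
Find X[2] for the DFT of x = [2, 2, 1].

X[2] = Σ(n=0 to 2) x[n] · ω_3^(2n) where ω_3 = e^(-2πi/3)
= (2)·ω_3^0 + (2)·ω_3^2 + (1)·ω_3^4

X[2] = 0.5000+0.8660i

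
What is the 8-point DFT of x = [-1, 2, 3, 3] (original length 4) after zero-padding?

Original 4-point DFT: [7, -4+1i, -3, -4-1i]
Zero-padded 8-point DFT provides frequency interpolation.

DFT_8([x, 0, ...]) = [7, -1.7071-6.5355i, -4+1i, -0.2929-0.5355i, -3, -0.2929+0.5355i, -4-1i, -1.7071+6.5355i]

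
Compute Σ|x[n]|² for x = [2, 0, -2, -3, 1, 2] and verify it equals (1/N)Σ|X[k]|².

Time domain:
Σ|x[n]|² = |2|² + |0|² + |-2|² + |-3|² + |1|² + |2|² = 22.0000

Frequency domain:
(1/6)Σ|X[k]|² = (1/6)(|0|² + |6.5000+4.3301i|² + |-1.5000-0.8660i|² + |2|² + |-1.5000+0.8660i|² + |6.5000-4.3301i|²) = (1/6)·132.0000 = 22.0000

Both sides agree, confirming Parseval's theorem.

Σ|x[n]|² = (1/N)Σ|X[k]|² = 22.0000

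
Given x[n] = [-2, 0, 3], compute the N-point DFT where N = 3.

X[k] = Σ(n=0 to 2) x[n] · ω_3^(nk)
where ω_3 = e^(-2πi/3)

Computing each X[k]:
X[0] = 1
X[1] = -3.5000+2.5981i
X[2] = -3.5000-2.5981i

X = [1, -3.5000+2.5981i, -3.5000-2.5981i]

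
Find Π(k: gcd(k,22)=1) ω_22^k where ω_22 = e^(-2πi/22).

The primitive 22nd roots of unity are ω_22^k for k coprime to 22: k ∈ {1, 3, 5, 7, 9, 13, 15, 17, 19, 21}
Their product equals the constant term of the cyclotomic polynomial Φ_22(x) up to sign.
For n ≥ 3, the product of all primitive nth roots of unity is 1. (For n=1 it is 1; for n=2 it is -1.)

1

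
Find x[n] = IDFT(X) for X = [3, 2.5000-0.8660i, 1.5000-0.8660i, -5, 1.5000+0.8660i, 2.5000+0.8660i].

x[n] = (1/6) Σ(k=0 to 5) X[k] · e^(2πikn/6)

Computing each x[n]:
x[0] = 1
x[1] = 2
x[2] = -1
x[3] = 1
x[4] = -1
x[5] = 1

x = [1, 2, -1, 1, -1, 1]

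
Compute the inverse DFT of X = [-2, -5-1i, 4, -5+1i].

x[n] = (1/4) Σ(k=0 to 3) X[k] · e^(2πikn/4)

Computing each x[n]:
x[0] = -2
x[1] = -1
x[2] = 3
x[3] = -2

x = [-2, -1, 3, -2]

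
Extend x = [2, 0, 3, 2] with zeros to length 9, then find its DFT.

Original 4-point DFT: [7, -1+2i, 3, -1-2i]
Zero-padded 9-point DFT provides frequency interpolation.

DFT_9([x, 0, ...]) = [7, 1.5209-4.6865i, -1.8191+0.7060i, 2.5000+2.5981i, 3.2981+0.1963i, 3.2981-0.1963i, 2.5000-2.5981i, -1.8191-0.7060i, 1.5209+4.6865i]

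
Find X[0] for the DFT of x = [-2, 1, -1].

X[0] = Σ(n=0 to 2) x[n] · ω_3^0 = Σ x[n]
= (-2) + (1) + (-1)

X[0] = -2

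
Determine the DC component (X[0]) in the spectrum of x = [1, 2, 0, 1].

X[0] = Σ(n=0 to 3) x[n] · ω_4^0 = Σ x[n]
= (1) + (2) + (0) + (1)

X[0] = 4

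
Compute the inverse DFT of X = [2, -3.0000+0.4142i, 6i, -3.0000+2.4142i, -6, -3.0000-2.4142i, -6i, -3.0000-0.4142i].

x[n] = (1/8) Σ(k=0 to 7) X[k] · e^(2πikn/8)

Computing each x[n]:
x[0] = -2
x[1] = -1
x[2] = 0
x[3] = 2
x[4] = 1
x[5] = 0
x[6] = -1
x[7] = 3

x = [-2, -1, 0, 2, 1, 0, -1, 3]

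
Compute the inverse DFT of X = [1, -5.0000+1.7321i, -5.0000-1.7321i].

x[n] = (1/3) Σ(k=0 to 2) X[k] · e^(2πikn/3)

Computing each x[n]:
x[0] = -3
x[1] = 1
x[2] = 3

x = [-3, 1, 3]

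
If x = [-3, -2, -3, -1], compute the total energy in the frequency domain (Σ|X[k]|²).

Parseval: Σ|x[n]|² = (1/N)Σ|X[k]|², so Σ|X[k]|² = N·Σ|x[n]|² = 4·23.0000

Σ|X[k]|² = N·Σ|x[n]|² = 4·23.0000 = 92.0000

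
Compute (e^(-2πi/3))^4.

Since ω_3^3 = 1, powers reduce modulo 3.
4 mod 3 = 1
So ω_3^4 = ω_3^1 = e^(-2πi·1/3)

ω_3^4 = ω_3^1 = -0.5000-0.8660i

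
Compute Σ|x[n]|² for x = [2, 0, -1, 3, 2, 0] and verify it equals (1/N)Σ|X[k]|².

Time domain:
Σ|x[n]|² = |2|² + |0|² + |-1|² + |3|² + |2|² + |0|² = 18.0000

Frequency domain:
(1/6)Σ|X[k]|² = (1/6)(|6|² + |-1.5000+2.5981i|² + |4.5000-2.5981i|² + |0|² + |4.5000+2.5981i|² + |-1.5000-2.5981i|²) = (1/6)·108.0000 = 18.0000

Both sides agree, confirming Parseval's theorem.

Σ|x[n]|² = (1/N)Σ|X[k]|² = 18.0000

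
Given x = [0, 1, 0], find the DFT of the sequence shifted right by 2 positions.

Time shift by 2: X_shifted[k] = ω_3^(2k) · X[k]
Shifted x = [1, 0, 0]

DFT(x[n-2]) = [1, 1, 1]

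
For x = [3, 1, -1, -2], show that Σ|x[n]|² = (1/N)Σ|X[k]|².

Time domain:
Σ|x[n]|² = |3|² + |1|² + |-1|² + |-2|² = 15.0000

Frequency domain:
(1/4)Σ|X[k]|² = (1/4)(|1|² + |4-3i|² + |3|² + |4+3i|²) = (1/4)·60.0000 = 15.0000

Both sides agree, confirming Parseval's theorem.

Σ|x[n]|² = (1/N)Σ|X[k]|² = 15.0000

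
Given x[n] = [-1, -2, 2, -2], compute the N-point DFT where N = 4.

X[k] = Σ(n=0 to 3) x[n] · ω_4^(nk)
where ω_4 = e^(-2πi/4)

Computing each X[k]:
X[0] = -3
X[1] = -3
X[2] = 5
X[3] = -3

X = [-3, -3, 5, -3]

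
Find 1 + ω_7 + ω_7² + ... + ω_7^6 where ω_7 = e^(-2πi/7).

Sum of all nth roots of unity equals 0 for n > 1 (geometric series with r ≠ 1).

0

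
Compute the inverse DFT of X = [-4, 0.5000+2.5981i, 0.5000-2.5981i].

x[n] = (1/3) Σ(k=0 to 2) X[k] · e^(2πikn/3)

Computing each x[n]:
x[0] = -1
x[1] = -3
x[2] = 0

x = [-1, -3, 0]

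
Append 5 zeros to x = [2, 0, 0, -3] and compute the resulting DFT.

Original 4-point DFT: [-1, 2-3i, 5, 2+3i]
Zero-padded 9-point DFT provides frequency interpolation.

DFT_9([x, 0, ...]) = [-1, 3.5000+2.5981i, 3.5000-2.5981i, -1, 3.5000+2.5981i, 3.5000-2.5981i, -1, 3.5000+2.5981i, 3.5000-2.5981i]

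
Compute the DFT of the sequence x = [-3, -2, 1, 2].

X[k] = Σ(n=0 to 3) x[n] · ω_4^(nk)
where ω_4 = e^(-2πi/4)

Computing each X[k]:
X[0] = -2
X[1] = -4+4i
X[2] = -2
X[3] = -4-4i

X = [-2, -4+4i, -2, -4-4i]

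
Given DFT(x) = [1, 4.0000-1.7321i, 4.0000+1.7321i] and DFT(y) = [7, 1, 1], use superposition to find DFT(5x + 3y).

By linearity: DFT(5x + 3y) = 5·DFT(x) + 3·DFT(y)
= 5·[1, 4.0000-1.7321i, 4.0000+1.7321i] + 3·[7, 1, 1]

Computing element-wise:
Z[0] = 5·(1) + 3·(7) = 26
Z[1] = 5·(4.0000-1.7321i) + 3·(1) = 23.0000-8.6605i
Z[2] = 5·(4.0000+1.7321i) + 3·(1) = 23.0000+8.6605i

DFT(5x + 3y) = 5·X + 3·Y = [26, 23.0000-8.6605i, 23.0000+8.6605i]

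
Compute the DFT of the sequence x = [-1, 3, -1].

X[k] = Σ(n=0 to 2) x[n] · ω_3^(nk)
where ω_3 = e^(-2πi/3)

Computing each X[k]:
X[0] = 1
X[1] = -2.0000-3.4641i
X[2] = -2.0000+3.4641i

X = [1, -2.0000-3.4641i, -2.0000+3.4641i]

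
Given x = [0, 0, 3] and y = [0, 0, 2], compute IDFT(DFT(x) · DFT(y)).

(x ⊛ y)[n] = Σ(m=0 to 2) x[m] · y[(n-m) mod 3]

Computing each output sample:
(x ⊛ y)[0] = 0
(x ⊛ y)[1] = 6
(x ⊛ y)[2] = 0

x ⊛ y = [0, 6, 0]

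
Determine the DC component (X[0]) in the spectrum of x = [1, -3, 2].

X[0] = Σ(n=0 to 2) x[n] · ω_3^0 = Σ x[n]
= (1) + (-3) + (2)

X[0] = 0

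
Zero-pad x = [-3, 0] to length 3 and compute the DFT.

Original 2-point DFT: [-3, -3]
Zero-padded 3-point DFT provides frequency interpolation.

DFT_3([x, 0, ...]) = [-3, -3, -3]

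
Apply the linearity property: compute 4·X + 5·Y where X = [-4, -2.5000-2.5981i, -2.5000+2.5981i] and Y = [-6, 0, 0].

By linearity: DFT(4x + 5y) = 4·DFT(x) + 5·DFT(y)
= 4·[-4, -2.5000-2.5981i, -2.5000+2.5981i] + 5·[-6, 0, 0]

Computing element-wise:
Z[0] = 4·(-4) + 5·(-6) = -46
Z[1] = 4·(-2.5000-2.5981i) + 5·(0) = -10.0000-10.3924i
Z[2] = 4·(-2.5000+2.5981i) + 5·(0) = -10.0000+10.3924i

DFT(4x + 5y) = 4·X + 5·Y = [-46, -10.0000-10.3924i, -10.0000+10.3924i]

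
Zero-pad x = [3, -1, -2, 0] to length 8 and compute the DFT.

Original 4-point DFT: [0, 5+1i, 2, 5-1i]
Zero-padded 8-point DFT provides frequency interpolation.

DFT_8([x, 0, ...]) = [0, 2.2929+2.7071i, 5+1i, 3.7071-1.2929i, 2, 3.7071+1.2929i, 5-1i, 2.2929-2.7071i]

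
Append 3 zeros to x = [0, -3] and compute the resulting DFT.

Original 2-point DFT: [-3, 3]
Zero-padded 5-point DFT provides frequency interpolation.

DFT_5([x, 0, ...]) = [-3, -0.9271+2.8532i, 2.4271+1.7634i, 2.4271-1.7634i, -0.9271-2.8532i]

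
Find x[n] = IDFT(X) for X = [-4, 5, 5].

x[n] = (1/3) Σ(k=0 to 2) X[k] · e^(2πikn/3)

Computing each x[n]:
x[0] = 2
x[1] = -3
x[2] = -3

x = [2, -3, -3]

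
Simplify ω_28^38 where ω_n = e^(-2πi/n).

Since ω_28^28 = 1, powers reduce modulo 28.
38 mod 28 = 10
So ω_28^38 = ω_28^10 = e^(-2πi·10/28)

ω_28^38 = ω_28^10 = -0.6235-0.7818i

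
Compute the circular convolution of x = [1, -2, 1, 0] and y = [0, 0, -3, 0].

(x ⊛ y)[n] = Σ(m=0 to 3) x[m] · y[(n-m) mod 4]

Computing each output sample:
(x ⊛ y)[0] = -3
(x ⊛ y)[1] = 0
(x ⊛ y)[2] = -3
(x ⊛ y)[3] = 6

x ⊛ y = [-3, 0, -3, 6]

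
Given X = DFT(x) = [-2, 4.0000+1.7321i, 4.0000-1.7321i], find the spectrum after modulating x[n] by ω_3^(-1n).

Modulation property: DFT(ω_3^(-1n)·x[n]) = X[(k-1) mod 3], so circularly shift X by 1 positions.

X[k-1] = [4.0000-1.7321i, -2, 4.0000+1.7321i]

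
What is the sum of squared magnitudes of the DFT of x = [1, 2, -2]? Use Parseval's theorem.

Parseval: Σ|x[n]|² = (1/N)Σ|X[k]|², so Σ|X[k]|² = N·Σ|x[n]|² = 3·9.0000

Σ|X[k]|² = N·Σ|x[n]|² = 3·9.0000 = 27.0000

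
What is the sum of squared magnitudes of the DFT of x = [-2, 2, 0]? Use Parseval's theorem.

Parseval: Σ|x[n]|² = (1/N)Σ|X[k]|², so Σ|X[k]|² = N·Σ|x[n]|² = 3·8.0000

Σ|X[k]|² = N·Σ|x[n]|² = 3·8.0000 = 24.0000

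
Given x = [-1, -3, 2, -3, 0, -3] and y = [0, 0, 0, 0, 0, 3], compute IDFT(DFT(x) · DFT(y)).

(x ⊛ y)[n] = Σ(m=0 to 5) x[m] · y[(n-m) mod 6]

Computing each output sample:
(x ⊛ y)[0] = -9
(x ⊛ y)[1] = 6
(x ⊛ y)[2] = -9
(x ⊛ y)[3] = 0
(x ⊛ y)[4] = -9
(x ⊛ y)[5] = -3

x ⊛ y = [-9, 6, -9, 0, -9, -3]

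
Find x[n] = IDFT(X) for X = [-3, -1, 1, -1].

x[n] = (1/4) Σ(k=0 to 3) X[k] · e^(2πikn/4)

Computing each x[n]:
x[0] = -1
x[1] = -1
x[2] = 0
x[3] = -1

x = [-1, -1, 0, -1]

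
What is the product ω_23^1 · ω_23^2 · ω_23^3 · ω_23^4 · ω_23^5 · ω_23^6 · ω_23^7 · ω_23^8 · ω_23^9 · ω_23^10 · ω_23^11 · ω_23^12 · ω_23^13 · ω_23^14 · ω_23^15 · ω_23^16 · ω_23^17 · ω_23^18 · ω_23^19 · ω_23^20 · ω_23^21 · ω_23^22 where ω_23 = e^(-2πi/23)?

The primitive 23rd roots of unity are ω_23^k for k coprime to 23: k ∈ {1, 2, 3, 4, 5, 6, 7, 8, 9, 10, 11, 12, 13, 14, 15, 16, 17, 18, 19, 20, 21, 22}
Their product equals the constant term of the cyclotomic polynomial Φ_23(x) up to sign.
For n ≥ 3, the product of all primitive nth roots of unity is 1. (For n=1 it is 1; for n=2 it is -1.)

1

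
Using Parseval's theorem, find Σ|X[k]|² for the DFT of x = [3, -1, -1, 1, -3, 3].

Parseval: Σ|x[n]|² = (1/N)Σ|X[k]|², so Σ|X[k]|² = N·Σ|x[n]|² = 6·30.0000

Σ|X[k]|² = N·Σ|x[n]|² = 6·30.0000 = 180.0000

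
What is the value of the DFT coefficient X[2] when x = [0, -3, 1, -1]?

X[2] = Σ(n=0 to 3) x[n] · ω_4^(2n) where ω_4 = e^(-2πi/4)
= (0)·ω_4^0 + (-3)·ω_4^2 + (1)·ω_4^4 + (-1)·ω_4^6

X[2] = 5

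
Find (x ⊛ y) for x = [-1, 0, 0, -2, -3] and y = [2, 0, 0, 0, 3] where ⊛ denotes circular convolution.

(x ⊛ y)[n] = Σ(m=0 to 4) x[m] · y[(n-m) mod 5]

Computing each output sample:
(x ⊛ y)[0] = -2
(x ⊛ y)[1] = 0
(x ⊛ y)[2] = -6
(x ⊛ y)[3] = -13
(x ⊛ y)[4] = -9

x ⊛ y = [-2, 0, -6, -13, -9]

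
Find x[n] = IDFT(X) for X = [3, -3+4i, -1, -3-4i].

x[n] = (1/4) Σ(k=0 to 3) X[k] · e^(2πikn/4)

Computing each x[n]:
x[0] = -1
x[1] = -1
x[2] = 2
x[3] = 3

x = [-1, -1, 2, 3]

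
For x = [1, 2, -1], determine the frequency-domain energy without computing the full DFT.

Parseval: Σ|x[n]|² = (1/N)Σ|X[k]|², so Σ|X[k]|² = N·Σ|x[n]|² = 3·6.0000

Σ|X[k]|² = N·Σ|x[n]|² = 3·6.0000 = 18.0000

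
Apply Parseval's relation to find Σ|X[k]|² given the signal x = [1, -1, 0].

Parseval: Σ|x[n]|² = (1/N)Σ|X[k]|², so Σ|X[k]|² = N·Σ|x[n]|² = 3·2.0000

Σ|X[k]|² = N·Σ|x[n]|² = 3·2.0000 = 6.0000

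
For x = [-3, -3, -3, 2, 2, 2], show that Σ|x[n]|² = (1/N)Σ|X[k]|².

Time domain:
Σ|x[n]|² = |-3|² + |-3|² + |-3|² + |2|² + |2|² + |2|² = 39.0000

Frequency domain:
(1/6)Σ|X[k]|² = (1/6)(|-3|² + |-5.0000+8.6603i|² + |0|² + |-5|² + |0|² + |-5.0000-8.6603i|²) = (1/6)·234.0000 = 39.0000

Both sides agree, confirming Parseval's theorem.

Σ|x[n]|² = (1/N)Σ|X[k]|² = 39.0000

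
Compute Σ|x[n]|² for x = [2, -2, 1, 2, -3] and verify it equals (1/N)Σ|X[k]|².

Time domain:
Σ|x[n]|² = |2|² + |-2|² + |1|² + |2|² + |-3|² = 22.0000

Frequency domain:
(1/5)Σ|X[k]|² = (1/5)(|0|² + |-1.9721-0.3633i|² + |6.9721-1.5388i|² + |6.9721+1.5388i|² + |-1.9721+0.3633i|²) = (1/5)·110.0000 = 22.0000

Both sides agree, confirming Parseval's theorem.

Σ|x[n]|² = (1/N)Σ|X[k]|² = 22.0000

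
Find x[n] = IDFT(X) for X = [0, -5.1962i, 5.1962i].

x[n] = (1/3) Σ(k=0 to 2) X[k] · e^(2πikn/3)

Computing each x[n]:
x[0] = 0
x[1] = 3
x[2] = -3

x = [0, 3, -3]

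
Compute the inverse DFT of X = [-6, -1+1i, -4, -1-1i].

x[n] = (1/4) Σ(k=0 to 3) X[k] · e^(2πikn/4)

Computing each x[n]:
x[0] = -3
x[1] = -1
x[2] = -2
x[3] = 0

x = [-3, -1, -2, 0]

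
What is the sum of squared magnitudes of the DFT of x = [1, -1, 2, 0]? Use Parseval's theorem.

Parseval: Σ|x[n]|² = (1/N)Σ|X[k]|², so Σ|X[k]|² = N·Σ|x[n]|² = 4·6.0000

Σ|X[k]|² = N·Σ|x[n]|² = 4·6.0000 = 24.0000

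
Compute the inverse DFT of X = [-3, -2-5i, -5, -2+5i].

x[n] = (1/4) Σ(k=0 to 3) X[k] · e^(2πikn/4)

Computing each x[n]:
x[0] = -3
x[1] = 3
x[2] = -1
x[3] = -2

x = [-3, 3, -1, -2]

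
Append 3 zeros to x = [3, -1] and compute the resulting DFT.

Original 2-point DFT: [2, 4]
Zero-padded 5-point DFT provides frequency interpolation.

DFT_5([x, 0, ...]) = [2, 2.6910+0.9511i, 3.8090+0.5878i, 3.8090-0.5878i, 2.6910-0.9511i]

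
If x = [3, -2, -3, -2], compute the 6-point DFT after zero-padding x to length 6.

Original 4-point DFT: [-4, 6, 4, 6]
Zero-padded 6-point DFT provides frequency interpolation.

DFT_6([x, 0, ...]) = [-4, 5.5000+4.3301i, 3.5000-0.8660i, 4, 3.5000+0.8660i, 5.5000-4.3301i]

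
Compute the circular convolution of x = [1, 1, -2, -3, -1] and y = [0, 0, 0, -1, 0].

(x ⊛ y)[n] = Σ(m=0 to 4) x[m] · y[(n-m) mod 5]

Computing each output sample:
(x ⊛ y)[0] = 2
(x ⊛ y)[1] = 3
(x ⊛ y)[2] = 1
(x ⊛ y)[3] = -1
(x ⊛ y)[4] = -1

x ⊛ y = [2, 3, 1, -1, -1]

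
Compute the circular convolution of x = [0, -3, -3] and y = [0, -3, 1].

(x ⊛ y)[n] = Σ(m=0 to 2) x[m] · y[(n-m) mod 3]

Computing each output sample:
(x ⊛ y)[0] = 6
(x ⊛ y)[1] = -3
(x ⊛ y)[2] = 9

x ⊛ y = [6, -3, 9]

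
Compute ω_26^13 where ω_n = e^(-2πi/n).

ω_26^13 = e^(-2πi·13/26)
= cos(-2π·13/26) + i·sin(-2π·13/26)
= cos(-26π/26) + i·sin(-26π/26)

ω_26^13 = cos(-26π/26) + i·sin(-26π/26) = -1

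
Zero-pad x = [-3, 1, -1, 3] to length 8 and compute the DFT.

Original 4-point DFT: [0, -2+2i, -8, -2-2i]
Zero-padded 8-point DFT provides frequency interpolation.

DFT_8([x, 0, ...]) = [0, -4.4142-1.8284i, -2+2i, -1.5858-3.8284i, -8, -1.5858+3.8284i, -2-2i, -4.4142+1.8284i]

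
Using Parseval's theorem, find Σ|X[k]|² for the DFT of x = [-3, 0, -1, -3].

Parseval: Σ|x[n]|² = (1/N)Σ|X[k]|², so Σ|X[k]|² = N·Σ|x[n]|² = 4·19.0000

Σ|X[k]|² = N·Σ|x[n]|² = 4·19.0000 = 76.0000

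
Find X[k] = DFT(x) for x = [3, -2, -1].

X[k] = Σ(n=0 to 2) x[n] · ω_3^(nk)
where ω_3 = e^(-2πi/3)

Computing each X[k]:
X[0] = 0
X[1] = 4.5000+0.8660i
X[2] = 4.5000-0.8660i

X = [0, 4.5000+0.8660i, 4.5000-0.8660i]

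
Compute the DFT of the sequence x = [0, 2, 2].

X[k] = Σ(n=0 to 2) x[n] · ω_3^(nk)
where ω_3 = e^(-2πi/3)

Computing each X[k]:
X[0] = 4
X[1] = -2
X[2] = -2

X = [4, -2, -2]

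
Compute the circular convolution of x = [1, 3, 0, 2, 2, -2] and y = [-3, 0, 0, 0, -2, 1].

(x ⊛ y)[n] = Σ(m=0 to 5) x[m] · y[(n-m) mod 6]

Computing each output sample:
(x ⊛ y)[0] = 0
(x ⊛ y)[1] = -13
(x ⊛ y)[2] = -2
(x ⊛ y)[3] = 0
(x ⊛ y)[4] = -10
(x ⊛ y)[5] = 1

x ⊛ y = [0, -13, -2, 0, -10, 1]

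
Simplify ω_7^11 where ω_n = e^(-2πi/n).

Since ω_7^7 = 1, powers reduce modulo 7.
11 mod 7 = 4
So ω_7^11 = ω_7^4 = e^(-2πi·4/7)

ω_7^11 = ω_7^4 = -0.9010+0.4339i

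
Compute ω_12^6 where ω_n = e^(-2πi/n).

ω_12^6 = e^(-2πi·6/12)
= cos(-2π·6/12) + i·sin(-2π·6/12)
= cos(-12π/12) + i·sin(-12π/12)

ω_12^6 = cos(-12π/12) + i·sin(-12π/12) = -1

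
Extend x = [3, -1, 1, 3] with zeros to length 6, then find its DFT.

Original 4-point DFT: [6, 2+4i, 2, 2-4i]
Zero-padded 6-point DFT provides frequency interpolation.

DFT_6([x, 0, ...]) = [6, -1, 6.0000+1.7321i, 2, 6.0000-1.7321i, -1]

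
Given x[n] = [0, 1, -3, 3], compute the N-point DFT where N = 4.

X[k] = Σ(n=0 to 3) x[n] · ω_4^(nk)
where ω_4 = e^(-2πi/4)

Computing each X[k]:
X[0] = 1
X[1] = 3+2i
X[2] = -7
X[3] = 3-2i

X = [1, 3+2i, -7, 3-2i]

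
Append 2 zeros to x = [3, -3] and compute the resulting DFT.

Original 2-point DFT: [0, 6]
Zero-padded 4-point DFT provides frequency interpolation.

DFT_4([x, 0, ...]) = [0, 3+3i, 6, 3-3i]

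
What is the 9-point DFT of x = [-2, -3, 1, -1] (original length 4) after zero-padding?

Original 4-point DFT: [-5, -3+2i, 3, -3-2i]
Zero-padded 9-point DFT provides frequency interpolation.

DFT_9([x, 0, ...]) = [-5, -3.6245+1.8096i, -2.9606+1.7464i, -2.0000+3.4641i, 2.0851+2.5349i, 2.0851-2.5349i, -2.0000-3.4641i, -2.9606-1.7464i, -3.6245-1.8096i]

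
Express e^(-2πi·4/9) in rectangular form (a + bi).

ω_9^4 = e^(-2πi·4/9)
= cos(-2π·4/9) + i·sin(-2π·4/9)
= cos(-8π/9) + i·sin(-8π/9)

ω_9^4 = cos(-8π/9) + i·sin(-8π/9) = -0.9397-0.3420i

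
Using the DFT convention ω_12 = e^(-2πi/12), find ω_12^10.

ω_12^10 = e^(-2πi·10/12)
= cos(-2π·10/12) + i·sin(-2π·10/12)
= cos(-20π/12) + i·sin(-20π/12)

ω_12^10 = cos(-20π/12) + i·sin(-20π/12) = 0.5000+0.8660i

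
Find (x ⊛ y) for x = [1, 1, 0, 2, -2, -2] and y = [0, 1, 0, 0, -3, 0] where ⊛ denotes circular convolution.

(x ⊛ y)[n] = Σ(m=0 to 5) x[m] · y[(n-m) mod 6]

Computing each output sample:
(x ⊛ y)[0] = -2
(x ⊛ y)[1] = -5
(x ⊛ y)[2] = 7
(x ⊛ y)[3] = 6
(x ⊛ y)[4] = -1
(x ⊛ y)[5] = -5

x ⊛ y = [-2, -5, 7, 6, -1, -5]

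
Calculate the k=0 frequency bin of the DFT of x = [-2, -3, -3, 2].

X[0] = Σ(n=0 to 3) x[n] · ω_4^0 = Σ x[n]
= (-2) + (-3) + (-3) + (2)

X[0] = -6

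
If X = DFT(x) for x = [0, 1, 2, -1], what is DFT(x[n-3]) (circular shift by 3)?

Time shift by 3: X_shifted[k] = ω_4^(3k) · X[k]
Shifted x = [1, 2, -1, 0]

DFT(x[n-3]) = [2, 2-2i, -2, 2+2i]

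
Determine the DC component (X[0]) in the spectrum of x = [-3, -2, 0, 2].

X[0] = Σ(n=0 to 3) x[n] · ω_4^0 = Σ x[n]
= (-3) + (-2) + (0) + (2)

X[0] = -3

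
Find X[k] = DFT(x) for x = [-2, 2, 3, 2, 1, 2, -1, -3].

X[k] = Σ(n=0 to 7) x[n] · ω_8^(nk)
where ω_8 = e^(-2πi/8)

Computing each X[k]:
X[0] = 4
X[1] = -6.5355-7.5355i
X[2] = -3-5i
X[3] = 0.5355+0.4645i
X[4] = -2
X[5] = 0.5355-0.4645i
X[6] = -3+5i
X[7] = -6.5355+7.5355i

X = [4, -6.5355-7.5355i, -3-5i, 0.5355+0.4645i, -2, 0.5355-0.4645i, -3+5i, -6.5355+7.5355i]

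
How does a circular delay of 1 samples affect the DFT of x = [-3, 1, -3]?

Time shift by 1: X_shifted[k] = ω_3^(1k) · X[k]
Shifted x = [-3, -3, 1]

DFT(x[n-1]) = [-5, -2.0000+3.4641i, -2.0000-3.4641i]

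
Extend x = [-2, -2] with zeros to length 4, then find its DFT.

Original 2-point DFT: [-4, 0]
Zero-padded 4-point DFT provides frequency interpolation.

DFT_4([x, 0, ...]) = [-4, -2+2i, 0, -2-2i]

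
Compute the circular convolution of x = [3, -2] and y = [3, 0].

(x ⊛ y)[n] = Σ(m=0 to 1) x[m] · y[(n-m) mod 2]

Computing each output sample:
(x ⊛ y)[0] = 9
(x ⊛ y)[1] = -6

x ⊛ y = [9, -6]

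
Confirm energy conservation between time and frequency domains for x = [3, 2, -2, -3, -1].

Time domain:
Σ|x[n]|² = |3|² + |2|² + |-2|² + |-3|² + |-1|² = 27.0000

Frequency domain:
(1/5)Σ|X[k]|² = (1/5)(|-1|² + |7.3541-3.4410i|² + |0.6459-0.8123i|² + |0.6459+0.8123i|² + |7.3541+3.4410i|²) = (1/5)·135.0000 = 27.0000

Both sides agree, confirming Parseval's theorem.

Σ|x[n]|² = (1/N)Σ|X[k]|² = 27.0000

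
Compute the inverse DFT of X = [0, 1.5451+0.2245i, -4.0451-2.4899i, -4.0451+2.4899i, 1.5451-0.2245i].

x[n] = (1/5) Σ(k=0 to 4) X[k] · e^(2πikn/5)

Computing each x[n]:
x[0] = -1
x[1] = 2
x[2] = -2
x[3] = 0
x[4] = 1

x = [-1, 2, -2, 0, 1]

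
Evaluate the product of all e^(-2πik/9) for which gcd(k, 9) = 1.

The primitive 9th roots of unity are ω_9^k for k coprime to 9: k ∈ {1, 2, 4, 5, 7, 8}
Their product equals the constant term of the cyclotomic polynomial Φ_9(x) up to sign.
For n ≥ 3, the product of all primitive nth roots of unity is 1. (For n=1 it is 1; for n=2 it is -1.)

1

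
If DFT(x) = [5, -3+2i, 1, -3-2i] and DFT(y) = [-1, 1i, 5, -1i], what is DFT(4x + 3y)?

By linearity: DFT(4x + 3y) = 4·DFT(x) + 3·DFT(y)
= 4·[5, -3+2i, 1, -3-2i] + 3·[-1, 1i, 5, -1i]

Computing element-wise:
Z[0] = 4·(5) + 3·(-1) = 17
Z[1] = 4·(-3+2i) + 3·(1i) = -12+11i
Z[2] = 4·(1) + 3·(5) = 19
Z[3] = 4·(-3-2i) + 3·(-1i) = -12-11i

DFT(4x + 3y) = 4·X + 3·Y = [17, -12+11i, 19, -12-11i]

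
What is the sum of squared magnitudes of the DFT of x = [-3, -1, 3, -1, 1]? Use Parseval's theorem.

Parseval: Σ|x[n]|² = (1/N)Σ|X[k]|², so Σ|X[k]|² = N·Σ|x[n]|² = 5·21.0000

Σ|X[k]|² = N·Σ|x[n]|² = 5·21.0000 = 105.0000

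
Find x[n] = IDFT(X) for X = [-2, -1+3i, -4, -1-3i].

x[n] = (1/4) Σ(k=0 to 3) X[k] · e^(2πikn/4)

Computing each x[n]:
x[0] = -2
x[1] = -1
x[2] = -1
x[3] = 2

x = [-2, -1, -1, 2]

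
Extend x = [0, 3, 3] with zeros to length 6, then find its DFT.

Original 3-point DFT: [6, -3, -3]
Zero-padded 6-point DFT provides frequency interpolation.

DFT_6([x, 0, ...]) = [6, -5.1962i, -3, 0, -3, 5.1962i]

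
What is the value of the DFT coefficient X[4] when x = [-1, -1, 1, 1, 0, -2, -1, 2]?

X[4] = Σ(n=0 to 7) x[n] · ω_8^(4n) where ω_8 = e^(-2πi/8)
= (-1)·ω_8^0 + (-1)·ω_8^4 + (1)·ω_8^8 + (1)·ω_8^12 + (0)·ω_8^16 + (-2)·ω_8^20 + (-1)·ω_8^24 + (2)·ω_8^28

X[4] = -1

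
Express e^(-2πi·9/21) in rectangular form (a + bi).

ω_21^9 = e^(-2πi·9/21)
= cos(-2π·9/21) + i·sin(-2π·9/21)
= cos(-18π/21) + i·sin(-18π/21)

ω_21^9 = cos(-18π/21) + i·sin(-18π/21) = -0.9010-0.4339i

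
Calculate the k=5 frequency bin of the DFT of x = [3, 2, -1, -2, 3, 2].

X[5] = Σ(n=0 to 5) x[n] · ω_6^(5n) where ω_6 = e^(-2πi/6)
= (3)·ω_6^0 + (2)·ω_6^5 + (-1)·ω_6^10 + (-2)·ω_6^15 + (3)·ω_6^20 + (2)·ω_6^25

X[5] = 6.0000-3.4641i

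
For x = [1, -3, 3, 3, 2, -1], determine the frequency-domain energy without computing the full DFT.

Parseval: Σ|x[n]|² = (1/N)Σ|X[k]|², so Σ|X[k]|² = N·Σ|x[n]|² = 6·33.0000

Σ|X[k]|² = N·Σ|x[n]|² = 6·33.0000 = 198.0000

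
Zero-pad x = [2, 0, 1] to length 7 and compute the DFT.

Original 3-point DFT: [3, 1.5000+0.8660i, 1.5000-0.8660i]
Zero-padded 7-point DFT provides frequency interpolation.

DFT_7([x, 0, ...]) = [3, 1.7775-0.9749i, 1.0990+0.4339i, 2.6235+0.7818i, 2.6235-0.7818i, 1.0990-0.4339i, 1.7775+0.9749i]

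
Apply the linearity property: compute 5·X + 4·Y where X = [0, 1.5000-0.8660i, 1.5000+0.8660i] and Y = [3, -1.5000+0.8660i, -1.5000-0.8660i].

By linearity: DFT(5x + 4y) = 5·DFT(x) + 4·DFT(y)
= 5·[0, 1.5000-0.8660i, 1.5000+0.8660i] + 4·[3, -1.5000+0.8660i, -1.5000-0.8660i]

Computing element-wise:
Z[0] = 5·(0) + 4·(3) = 12
Z[1] = 5·(1.5000-0.8660i) + 4·(-1.5000+0.8660i) = 1.5000-0.8660i
Z[2] = 5·(1.5000+0.8660i) + 4·(-1.5000-0.8660i) = 1.5000+0.8660i

DFT(5x + 4y) = 5·X + 4·Y = [12, 1.5000-0.8660i, 1.5000+0.8660i]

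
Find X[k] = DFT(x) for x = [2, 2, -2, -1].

X[k] = Σ(n=0 to 3) x[n] · ω_4^(nk)
where ω_4 = e^(-2πi/4)

Computing each X[k]:
X[0] = 1
X[1] = 4-3i
X[2] = -1
X[3] = 4+3i

X = [1, 4-3i, -1, 4+3i]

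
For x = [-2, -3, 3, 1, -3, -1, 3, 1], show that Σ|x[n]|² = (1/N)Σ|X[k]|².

Time domain:
Σ|x[n]|² = |-2|² + |-3|² + |3|² + |1|² + |-3|² + |-1|² + |3|² + |1|² = 43.0000

Frequency domain:
(1/8)Σ|X[k]|² = (1/8)(|-1|² + |-0.4142+1.4142i|² + |-11+6i|² + |2.4142+1.4142i|² + |3|² + |2.4142-1.4142i|² + |-11-6i|² + |-0.4142-1.4142i|²) = (1/8)·344.0000 = 43.0000

Both sides agree, confirming Parseval's theorem.

Σ|x[n]|² = (1/N)Σ|X[k]|² = 43.0000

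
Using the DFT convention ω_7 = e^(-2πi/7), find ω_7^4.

ω_7^4 = e^(-2πi·4/7)
= cos(-2π·4/7) + i·sin(-2π·4/7)
= cos(-8π/7) + i·sin(-8π/7)

ω_7^4 = cos(-8π/7) + i·sin(-8π/7) = -0.9010+0.4339i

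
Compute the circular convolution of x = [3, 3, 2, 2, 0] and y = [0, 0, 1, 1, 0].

(x ⊛ y)[n] = Σ(m=0 to 4) x[m] · y[(n-m) mod 5]

Computing each output sample:
(x ⊛ y)[0] = 4
(x ⊛ y)[1] = 2
(x ⊛ y)[2] = 3
(x ⊛ y)[3] = 6
(x ⊛ y)[4] = 5

x ⊛ y = [4, 2, 3, 6, 5]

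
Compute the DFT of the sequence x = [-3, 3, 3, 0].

X[k] = Σ(n=0 to 3) x[n] · ω_4^(nk)
where ω_4 = e^(-2πi/4)

Computing each X[k]:
X[0] = 3
X[1] = -6-3i
X[2] = -3
X[3] = -6+3i

X = [3, -6-3i, -3, -6+3i]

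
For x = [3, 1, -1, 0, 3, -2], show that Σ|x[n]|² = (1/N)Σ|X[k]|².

Time domain:
Σ|x[n]|² = |3|² + |1|² + |-1|² + |0|² + |3|² + |-2|² = 24.0000

Frequency domain:
(1/6)Σ|X[k]|² = (1/6)(|4|² + |1.5000+0.8660i|² + |2.5000-6.0622i|² + |6|² + |2.5000+6.0622i|² + |1.5000-0.8660i|²) = (1/6)·144.0000 = 24.0000

Both sides agree, confirming Parseval's theorem.

Σ|x[n]|² = (1/N)Σ|X[k]|² = 24.0000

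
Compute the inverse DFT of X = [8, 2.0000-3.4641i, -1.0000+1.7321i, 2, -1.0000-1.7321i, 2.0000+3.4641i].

x[n] = (1/6) Σ(k=0 to 5) X[k] · e^(2πikn/6)

Computing each x[n]:
x[0] = 2
x[1] = 2
x[2] = 3
x[3] = 0
x[4] = 0
x[5] = 1

x = [2, 2, 3, 0, 0, 1]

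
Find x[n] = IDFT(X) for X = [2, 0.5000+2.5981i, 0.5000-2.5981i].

x[n] = (1/3) Σ(k=0 to 2) X[k] · e^(2πikn/3)

Computing each x[n]:
x[0] = 1
x[1] = -1
x[2] = 2

x = [1, -1, 2]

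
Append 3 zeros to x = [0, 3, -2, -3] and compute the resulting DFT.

Original 4-point DFT: [-2, 2-6i, -2, 2+6i]
Zero-padded 7-point DFT provides frequency interpolation.

DFT_7([x, 0, ...]) = [-2, 5.0184+0.9060i, -0.7361-6.1380i, -3.2823+0.0595i, -3.2823-0.0595i, -0.7361+6.1380i, 5.0184-0.9060i]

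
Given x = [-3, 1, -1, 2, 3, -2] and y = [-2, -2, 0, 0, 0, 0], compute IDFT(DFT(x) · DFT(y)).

(x ⊛ y)[n] = Σ(m=0 to 5) x[m] · y[(n-m) mod 6]

Computing each output sample:
(x ⊛ y)[0] = 10
(x ⊛ y)[1] = 4
(x ⊛ y)[2] = 0
(x ⊛ y)[3] = -2
(x ⊛ y)[4] = -10
(x ⊛ y)[5] = -2

x ⊛ y = [10, 4, 0, -2, -10, -2]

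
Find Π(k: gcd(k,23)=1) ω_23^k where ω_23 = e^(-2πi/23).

The primitive 23rd roots of unity are ω_23^k for k coprime to 23: k ∈ {1, 2, 3, 4, 5, 6, 7, 8, 9, 10, 11, 12, 13, 14, 15, 16, 17, 18, 19, 20, 21, 22}
Their product equals the constant term of the cyclotomic polynomial Φ_23(x) up to sign.
For n ≥ 3, the product of all primitive nth roots of unity is 1. (For n=1 it is 1; for n=2 it is -1.)

1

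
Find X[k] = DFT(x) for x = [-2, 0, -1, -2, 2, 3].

X[k] = Σ(n=0 to 5) x[n] · ω_6^(nk)
where ω_6 = e^(-2πi/6)

Computing each X[k]:
X[0] = 0
X[1] = 1.0000+5.1962i
X[2] = -6
X[3] = -2
X[4] = -6
X[5] = 1.0000-5.1962i

X = [0, 1.0000+5.1962i, -6, -2, -6, 1.0000-5.1962i]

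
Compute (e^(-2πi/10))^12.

Since ω_10^10 = 1, powers reduce modulo 10.
12 mod 10 = 2
So ω_10^12 = ω_10^2 = e^(-2πi·2/10)

ω_10^12 = ω_10^2 = 0.3090-0.9511i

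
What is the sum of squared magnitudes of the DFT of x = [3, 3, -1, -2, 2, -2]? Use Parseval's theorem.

Parseval: Σ|x[n]|² = (1/N)Σ|X[k]|², so Σ|X[k]|² = N·Σ|x[n]|² = 6·31.0000

Σ|X[k]|² = N·Σ|x[n]|² = 6·31.0000 = 186.0000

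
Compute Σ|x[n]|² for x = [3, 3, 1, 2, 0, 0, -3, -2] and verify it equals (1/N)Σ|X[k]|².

Time domain:
Σ|x[n]|² = |3|² + |3|² + |1|² + |2|² + |0|² + |0|² + |-3|² + |-2|² = 36.0000

Frequency domain:
(1/8)Σ|X[k]|² = (1/8)(|4|² + |2.2929-8.9497i|² + |5-3i|² + |3.7071-0.9497i|² + |-2|² + |3.7071+0.9497i|² + |5+3i|² + |2.2929+8.9497i|²) = (1/8)·288.0000 = 36.0000

Both sides agree, confirming Parseval's theorem.

Σ|x[n]|² = (1/N)Σ|X[k]|² = 36.0000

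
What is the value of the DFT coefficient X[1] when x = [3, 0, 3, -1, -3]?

X[1] = Σ(n=0 to 4) x[n] · ω_5^(1n) where ω_5 = e^(-2πi/5)
= (3)·ω_5^0 + (0)·ω_5^1 + (3)·ω_5^2 + (-1)·ω_5^3 + (-3)·ω_5^4

X[1] = 0.4549-5.2043i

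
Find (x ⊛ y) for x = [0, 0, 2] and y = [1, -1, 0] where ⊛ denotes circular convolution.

(x ⊛ y)[n] = Σ(m=0 to 2) x[m] · y[(n-m) mod 3]

Computing each output sample:
(x ⊛ y)[0] = -2
(x ⊛ y)[1] = 0
(x ⊛ y)[2] = 2

x ⊛ y = [-2, 0, 2]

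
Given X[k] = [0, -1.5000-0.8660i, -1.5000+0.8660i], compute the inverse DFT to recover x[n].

x[n] = (1/3) Σ(k=0 to 2) X[k] · e^(2πikn/3)

Computing each x[n]:
x[0] = -1
x[1] = 1
x[2] = 0

x = [-1, 1, 0]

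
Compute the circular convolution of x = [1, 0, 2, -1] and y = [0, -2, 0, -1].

(x ⊛ y)[n] = Σ(m=0 to 3) x[m] · y[(n-m) mod 4]

Computing each output sample:
(x ⊛ y)[0] = 2
(x ⊛ y)[1] = -4
(x ⊛ y)[2] = 1
(x ⊛ y)[3] = -5

x ⊛ y = [2, -4, 1, -5]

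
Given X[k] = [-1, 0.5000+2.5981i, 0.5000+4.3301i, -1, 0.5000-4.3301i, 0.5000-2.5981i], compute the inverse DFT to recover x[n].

x[n] = (1/6) Σ(k=0 to 5) X[k] · e^(2πikn/6)

Computing each x[n]:
x[0] = 0
x[1] = -2
x[2] = 0
x[3] = 0
x[4] = -1
x[5] = 2

x = [0, -2, 0, 0, -1, 2]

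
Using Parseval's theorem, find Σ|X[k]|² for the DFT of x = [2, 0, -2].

Parseval: Σ|x[n]|² = (1/N)Σ|X[k]|², so Σ|X[k]|² = N·Σ|x[n]|² = 3·8.0000

Σ|X[k]|² = N·Σ|x[n]|² = 3·8.0000 = 24.0000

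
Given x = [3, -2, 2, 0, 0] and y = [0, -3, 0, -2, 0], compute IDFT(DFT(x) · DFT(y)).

(x ⊛ y)[n] = Σ(m=0 to 4) x[m] · y[(n-m) mod 5]

Computing each output sample:
(x ⊛ y)[0] = -4
(x ⊛ y)[1] = -9
(x ⊛ y)[2] = 6
(x ⊛ y)[3] = -12
(x ⊛ y)[4] = 4

x ⊛ y = [-4, -9, 6, -12, 4]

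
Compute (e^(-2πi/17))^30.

Since ω_17^17 = 1, powers reduce modulo 17.
30 mod 17 = 13
So ω_17^30 = ω_17^13 = e^(-2πi·13/17)

ω_17^30 = ω_17^13 = 0.0923+0.9957i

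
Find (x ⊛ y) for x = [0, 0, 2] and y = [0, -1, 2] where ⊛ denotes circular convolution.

(x ⊛ y)[n] = Σ(m=0 to 2) x[m] · y[(n-m) mod 3]

Computing each output sample:
(x ⊛ y)[0] = -2
(x ⊛ y)[1] = 4
(x ⊛ y)[2] = 0

x ⊛ y = [-2, 4, 0]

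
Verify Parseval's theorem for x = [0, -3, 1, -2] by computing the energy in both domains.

Time domain:
Σ|x[n]|² = |0|² + |-3|² + |1|² + |-2|² = 14.0000

Frequency domain:
(1/4)Σ|X[k]|² = (1/4)(|-4|² + |-1+1i|² + |6|² + |-1-1i|²) = (1/4)·56.0000 = 14.0000

Both sides agree, confirming Parseval's theorem.

Σ|x[n]|² = (1/N)Σ|X[k]|² = 14.0000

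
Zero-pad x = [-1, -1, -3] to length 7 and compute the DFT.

Original 3-point DFT: [-5, 1.0000-1.7321i, 1.0000+1.7321i]
Zero-padded 7-point DFT provides frequency interpolation.

DFT_7([x, 0, ...]) = [-5, -0.9559+3.7066i, 1.9254-0.3267i, -1.9695-1.9116i, -1.9695+1.9116i, 1.9254+0.3267i, -0.9559-3.7066i]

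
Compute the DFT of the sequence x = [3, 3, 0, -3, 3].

X[k] = Σ(n=0 to 4) x[n] · ω_5^(nk)
where ω_5 = e^(-2πi/5)

Computing each X[k]:
X[0] = 6
X[1] = 7.2812-1.7634i
X[2] = -2.7812+2.8532i
X[3] = -2.7812-2.8532i
X[4] = 7.2812+1.7634i

X = [6, 7.2812-1.7634i, -2.7812+2.8532i, -2.7812-2.8532i, 7.2812+1.7634i]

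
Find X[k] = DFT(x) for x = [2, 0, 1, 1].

X[k] = Σ(n=0 to 3) x[n] · ω_4^(nk)
where ω_4 = e^(-2πi/4)

Computing each X[k]:
X[0] = 4
X[1] = 1+1i
X[2] = 2
X[3] = 1-1i

X = [4, 1+1i, 2, 1-1i]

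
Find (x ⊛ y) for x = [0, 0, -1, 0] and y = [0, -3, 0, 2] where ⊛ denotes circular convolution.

(x ⊛ y)[n] = Σ(m=0 to 3) x[m] · y[(n-m) mod 4]

Computing each output sample:
(x ⊛ y)[0] = 0
(x ⊛ y)[1] = -2
(x ⊛ y)[2] = 0
(x ⊛ y)[3] = 3

x ⊛ y = [0, -2, 0, 3]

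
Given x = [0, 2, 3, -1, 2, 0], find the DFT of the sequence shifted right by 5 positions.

Time shift by 5: X_shifted[k] = ω_6^(5k) · X[k]
Shifted x = [2, 3, -1, 2, 0, 0]

DFT(x[n-5]) = [6, 2.0000-1.7321i, 3.0000-3.4641i, -4, 3.0000+3.4641i, 2.0000+1.7321i]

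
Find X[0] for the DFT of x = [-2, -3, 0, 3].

X[0] = Σ(n=0 to 3) x[n] · ω_4^0 = Σ x[n]
= (-2) + (-3) + (0) + (3)

X[0] = -2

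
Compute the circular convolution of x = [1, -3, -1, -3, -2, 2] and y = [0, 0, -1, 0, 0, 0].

(x ⊛ y)[n] = Σ(m=0 to 5) x[m] · y[(n-m) mod 6]

Computing each output sample:
(x ⊛ y)[0] = 2
(x ⊛ y)[1] = -2
(x ⊛ y)[2] = -1
(x ⊛ y)[3] = 3
(x ⊛ y)[4] = 1
(x ⊛ y)[5] = 3

x ⊛ y = [2, -2, -1, 3, 1, 3]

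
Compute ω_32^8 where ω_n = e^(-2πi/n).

ω_32^8 = e^(-2πi·8/32)
= cos(-2π·8/32) + i·sin(-2π·8/32)
= cos(-16π/32) + i·sin(-16π/32)

ω_32^8 = cos(-16π/32) + i·sin(-16π/32) = -1i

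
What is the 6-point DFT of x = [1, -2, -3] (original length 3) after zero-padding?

Original 3-point DFT: [-4, 3.5000-0.8660i, 3.5000+0.8660i]
Zero-padded 6-point DFT provides frequency interpolation.

DFT_6([x, 0, ...]) = [-4, 1.5000+4.3301i, 3.5000-0.8660i, 0, 3.5000+0.8660i, 1.5000-4.3301i]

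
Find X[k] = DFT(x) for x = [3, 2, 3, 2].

X[k] = Σ(n=0 to 3) x[n] · ω_4^(nk)
where ω_4 = e^(-2πi/4)

Computing each X[k]:
X[0] = 10
X[1] = 0
X[2] = 2
X[3] = 0

X = [10, 0, 2, 0]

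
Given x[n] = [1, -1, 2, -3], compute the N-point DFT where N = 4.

X[k] = Σ(n=0 to 3) x[n] · ω_4^(nk)
where ω_4 = e^(-2πi/4)

Computing each X[k]:
X[0] = -1
X[1] = -1-2i
X[2] = 7
X[3] = -1+2i

X = [-1, -1-2i, 7, -1+2i]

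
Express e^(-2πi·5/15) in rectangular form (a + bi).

ω_15^5 = e^(-2πi·5/15)
= cos(-2π·5/15) + i·sin(-2π·5/15)
= cos(-10π/15) + i·sin(-10π/15)

ω_15^5 = cos(-10π/15) + i·sin(-10π/15) = -0.5000-0.8660i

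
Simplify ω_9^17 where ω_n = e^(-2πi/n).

Since ω_9^9 = 1, powers reduce modulo 9.
17 mod 9 = 8
So ω_9^17 = ω_9^8 = e^(-2πi·8/9)

ω_9^17 = ω_9^8 = 0.7660+0.6428i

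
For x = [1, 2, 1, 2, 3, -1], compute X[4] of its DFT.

X[4] = Σ(n=0 to 5) x[n] · ω_6^(4n) where ω_6 = e^(-2πi/6)
= (1)·ω_6^0 + (2)·ω_6^4 + (1)·ω_6^8 + (2)·ω_6^12 + (3)·ω_6^16 + (-1)·ω_6^20

X[4] = 0.5000+4.3301i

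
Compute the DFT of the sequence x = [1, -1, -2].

X[k] = Σ(n=0 to 2) x[n] · ω_3^(nk)
where ω_3 = e^(-2πi/3)

Computing each X[k]:
X[0] = -2
X[1] = 2.5000-0.8660i
X[2] = 2.5000+0.8660i

X = [-2, 2.5000-0.8660i, 2.5000+0.8660i]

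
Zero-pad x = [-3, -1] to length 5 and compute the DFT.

Original 2-point DFT: [-4, -2]
Zero-padded 5-point DFT provides frequency interpolation.

DFT_5([x, 0, ...]) = [-4, -3.3090+0.9511i, -2.1910+0.5878i, -2.1910-0.5878i, -3.3090-0.9511i]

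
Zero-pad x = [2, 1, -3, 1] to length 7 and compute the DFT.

Original 4-point DFT: [1, 5, -3, 5]
Zero-padded 7-point DFT provides frequency interpolation.

DFT_7([x, 0, ...]) = [1, 2.3901+1.7091i, 5.1039-1.4947i, -0.9940-3.7543i, -0.9940+3.7543i, 5.1039+1.4947i, 2.3901-1.7091i]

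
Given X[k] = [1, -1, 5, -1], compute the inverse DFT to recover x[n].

x[n] = (1/4) Σ(k=0 to 3) X[k] · e^(2πikn/4)

Computing each x[n]:
x[0] = 1
x[1] = -1
x[2] = 2
x[3] = -1

x = [1, -1, 2, -1]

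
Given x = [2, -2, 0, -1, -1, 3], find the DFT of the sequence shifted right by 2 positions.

Time shift by 2: X_shifted[k] = ω_6^(2k) · X[k]
Shifted x = [-1, 3, 2, -2, 0, -1]

DFT(x[n-2]) = [1, 1.0000-5.1962i, -5.0000-1.7321i, 1, -5.0000+1.7321i, 1.0000+5.1962i]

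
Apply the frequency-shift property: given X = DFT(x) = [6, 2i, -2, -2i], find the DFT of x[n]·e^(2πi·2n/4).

Modulation property: DFT(ω_4^(-2n)·x[n]) = X[(k-2) mod 4], so circularly shift X by 2 positions.

X[k-2] = [-2, -2i, 6, 2i]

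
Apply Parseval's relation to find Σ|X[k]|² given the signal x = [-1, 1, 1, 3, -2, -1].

Parseval: Σ|x[n]|² = (1/N)Σ|X[k]|², so Σ|X[k]|² = N·Σ|x[n]|² = 6·17.0000

Σ|X[k]|² = N·Σ|x[n]|² = 6·17.0000 = 102.0000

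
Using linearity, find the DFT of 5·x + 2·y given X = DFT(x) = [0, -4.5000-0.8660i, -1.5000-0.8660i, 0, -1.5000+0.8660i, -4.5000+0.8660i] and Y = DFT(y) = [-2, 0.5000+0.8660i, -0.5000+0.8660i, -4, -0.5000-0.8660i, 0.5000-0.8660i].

By linearity: DFT(5x + 2y) = 5·DFT(x) + 2·DFT(y)
= 5·[0, -4.5000-0.8660i, -1.5000-0.8660i, 0, -1.5000+0.8660i, -4.5000+0.8660i] + 2·[-2, 0.5000+0.8660i, -0.5000+0.8660i, -4, -0.5000-0.8660i, 0.5000-0.8660i]

Computing element-wise:
Z[0] = 5·(0) + 2·(-2) = -4
Z[1] = 5·(-4.5000-0.8660i) + 2·(0.5000+0.8660i) = -21.5000-2.5980i
Z[2] = 5·(-1.5000-0.8660i) + 2·(-0.5000+0.8660i) = -8.5000-2.5980i
Z[3] = 5·(0) + 2·(-4) = -8
Z[4] = 5·(-1.5000+0.8660i) + 2·(-0.5000-0.8660i) = -8.5000+2.5980i
Z[5] = 5·(-4.5000+0.8660i) + 2·(0.5000-0.8660i) = -21.5000+2.5980i

DFT(5x + 2y) = 5·X + 2·Y = [-4, -21.5000-2.5980i, -8.5000-2.5980i, -8, -8.5000+2.5980i, -21.5000+2.5980i]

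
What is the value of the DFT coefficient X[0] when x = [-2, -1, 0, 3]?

X[0] = Σ(n=0 to 3) x[n] · ω_4^0 = Σ x[n]
= (-2) + (-1) + (0) + (3)

X[0] = 0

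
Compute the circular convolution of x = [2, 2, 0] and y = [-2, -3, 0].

(x ⊛ y)[n] = Σ(m=0 to 2) x[m] · y[(n-m) mod 3]

Computing each output sample:
(x ⊛ y)[0] = -4
(x ⊛ y)[1] = -10
(x ⊛ y)[2] = -6

x ⊛ y = [-4, -10, -6]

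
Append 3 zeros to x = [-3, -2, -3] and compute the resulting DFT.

Original 3-point DFT: [-8, -0.5000-0.8660i, -0.5000+0.8660i]
Zero-padded 6-point DFT provides frequency interpolation.

DFT_6([x, 0, ...]) = [-8, -2.5000+4.3301i, -0.5000-0.8660i, -4, -0.5000+0.8660i, -2.5000-4.3301i]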